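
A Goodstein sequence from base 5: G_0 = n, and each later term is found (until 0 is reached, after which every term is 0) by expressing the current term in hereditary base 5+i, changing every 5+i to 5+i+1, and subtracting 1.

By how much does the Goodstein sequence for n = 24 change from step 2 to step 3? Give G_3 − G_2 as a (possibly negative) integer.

3

G_0=24  [base 5] 4·5 + 4  →[5↦6]→  4·6 + 4 = 28  −1 ⇒ G_1=27
G_1=27  [base 6] 4·6 + 3  →[6↦7]→  4·7 + 3 = 31  −1 ⇒ G_2=30
G_2=30  [base 7] 4·7 + 2  →[7↦8]→  4·8 + 2 = 34  −1 ⇒ G_3=33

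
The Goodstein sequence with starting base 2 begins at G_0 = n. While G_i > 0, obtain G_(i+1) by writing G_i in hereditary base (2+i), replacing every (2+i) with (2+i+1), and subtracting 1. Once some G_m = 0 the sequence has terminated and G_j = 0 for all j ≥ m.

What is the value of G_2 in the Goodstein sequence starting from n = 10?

1025

(0) 10|_2 = 2^(2 + 1) + 2 ↦ 3^(3 + 1) + 3|_3 = 84 ⇒ 83
(1) 83|_3 = 3^(3 + 1) + 2 ↦ 4^(4 + 1) + 2|_4 = 1026 ⇒ 1025
(2) 1025|_4 = 4^(4 + 1) + 1 ↦ 5^(5 + 1) + 1|_5 = 15626 ⇒ 15625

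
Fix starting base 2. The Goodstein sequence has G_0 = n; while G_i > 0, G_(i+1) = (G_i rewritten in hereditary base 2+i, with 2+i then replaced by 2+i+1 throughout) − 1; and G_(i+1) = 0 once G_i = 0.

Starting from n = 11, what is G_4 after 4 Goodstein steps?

G_0 = 11. HB_2(11) = 2^(2 + 1) + 2 + 1. Bump = 85. G_1 = 84.
G_1 = 84. HB_3(84) = 3^(3 + 1) + 3. Bump = 1028. G_2 = 1027.
G_2 = 1027. HB_4(1027) = 4^(4 + 1) + 3. Bump = 15628. G_3 = 15627.
G_3 = 15627. HB_5(15627) = 5^(5 + 1) + 2. Bump = 279938. G_4 = 279937.
G_4 = 279937. HB_6(279937) = 6^(6 + 1) + 1. Bump = 5764802. G_5 = 5764801.

279937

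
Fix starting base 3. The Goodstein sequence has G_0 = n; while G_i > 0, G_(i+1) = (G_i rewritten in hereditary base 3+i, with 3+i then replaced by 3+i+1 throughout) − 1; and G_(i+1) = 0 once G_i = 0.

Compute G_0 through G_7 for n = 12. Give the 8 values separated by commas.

G_0 = 12. HB_3(12) = 3^2 + 3. Bump = 20. G_1 = 19.
G_1 = 19. HB_4(19) = 4^2 + 3. Bump = 28. G_2 = 27.
G_2 = 27. HB_5(27) = 5^2 + 2. Bump = 38. G_3 = 37.
G_3 = 37. HB_6(37) = 6^2 + 1. Bump = 50. G_4 = 49.
G_4 = 49. HB_7(49) = 7^2. Bump = 64. G_5 = 63.
G_5 = 63. HB_8(63) = 7·8 + 7. Bump = 70. G_6 = 69.
G_6 = 69. HB_9(69) = 7·9 + 6. Bump = 76. G_7 = 75.

12, 19, 27, 37, 49, 63, 69, 75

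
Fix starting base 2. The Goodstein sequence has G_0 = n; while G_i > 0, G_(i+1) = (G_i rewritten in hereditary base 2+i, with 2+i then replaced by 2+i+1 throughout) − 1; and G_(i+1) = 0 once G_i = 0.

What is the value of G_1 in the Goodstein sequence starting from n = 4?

26

base 2: 4 = 2^2; at 3: 3^3 = 27; next = 26
base 3: 26 = 2·3^2 + 2·3 + 2; at 4: 2·4^2 + 2·4 + 2 = 42; next = 41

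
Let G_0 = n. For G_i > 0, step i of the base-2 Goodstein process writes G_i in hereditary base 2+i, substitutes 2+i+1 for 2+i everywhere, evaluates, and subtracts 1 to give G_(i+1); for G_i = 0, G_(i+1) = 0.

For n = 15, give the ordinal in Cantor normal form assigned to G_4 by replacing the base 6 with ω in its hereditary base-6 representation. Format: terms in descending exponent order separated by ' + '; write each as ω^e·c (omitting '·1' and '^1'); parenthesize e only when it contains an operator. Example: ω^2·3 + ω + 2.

ω^(ω + 1) + ω^ω + 1

G_0=15  [base 2] 2^(2 + 1) + 2^2 + 2 + 1  →[2↦3]→  3^(3 + 1) + 3^3 + 3 + 1 = 112  −1 ⇒ G_1=111
G_1=111  [base 3] 3^(3 + 1) + 3^3 + 3  →[3↦4]→  4^(4 + 1) + 4^4 + 4 = 1284  −1 ⇒ G_2=1283
G_2=1283  [base 4] 4^(4 + 1) + 4^4 + 3  →[4↦5]→  5^(5 + 1) + 5^5 + 3 = 18753  −1 ⇒ G_3=18752
G_3=18752  [base 5] 5^(5 + 1) + 5^5 + 2  →[5↦6]→  6^(6 + 1) + 6^6 + 2 = 326594  −1 ⇒ G_4=326593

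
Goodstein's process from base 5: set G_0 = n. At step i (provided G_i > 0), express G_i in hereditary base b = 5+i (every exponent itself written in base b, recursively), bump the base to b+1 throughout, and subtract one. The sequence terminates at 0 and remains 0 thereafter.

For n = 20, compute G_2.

G_0=20  [base 5] 4·5  →[5↦6]→  4·6 = 24  −1 ⇒ G_1=23
G_1=23  [base 6] 3·6 + 5  →[6↦7]→  3·7 + 5 = 26  −1 ⇒ G_2=25
G_2=25  [base 7] 3·7 + 4  →[7↦8]→  3·8 + 4 = 28  −1 ⇒ G_3=27

25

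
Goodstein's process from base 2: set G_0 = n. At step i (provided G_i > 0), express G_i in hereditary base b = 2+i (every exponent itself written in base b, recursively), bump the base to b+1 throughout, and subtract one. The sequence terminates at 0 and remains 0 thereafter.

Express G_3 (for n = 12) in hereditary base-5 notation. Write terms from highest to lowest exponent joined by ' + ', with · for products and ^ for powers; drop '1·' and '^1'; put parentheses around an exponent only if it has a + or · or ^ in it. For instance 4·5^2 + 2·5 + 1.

5^(5 + 1) + 2·5^2 + 2·5

(0) 12|_2 = 2^(2 + 1) + 2^2 ↦ 3^(3 + 1) + 3^3|_3 = 108 ⇒ 107
(1) 107|_3 = 3^(3 + 1) + 2·3^2 + 2·3 + 2 ↦ 4^(4 + 1) + 2·4^2 + 2·4 + 2|_4 = 1066 ⇒ 1065
(2) 1065|_4 = 4^(4 + 1) + 2·4^2 + 2·4 + 1 ↦ 5^(5 + 1) + 2·5^2 + 2·5 + 1|_5 = 15686 ⇒ 15685
(3) 15685|_5 = 5^(5 + 1) + 2·5^2 + 2·5 ↦ 6^(6 + 1) + 2·6^2 + 2·6|_6 = 280020 ⇒ 280019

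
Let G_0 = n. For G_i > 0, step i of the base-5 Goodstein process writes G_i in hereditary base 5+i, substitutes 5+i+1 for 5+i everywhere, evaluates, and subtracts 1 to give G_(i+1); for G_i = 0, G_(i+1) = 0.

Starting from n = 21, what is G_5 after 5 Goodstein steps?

G_0 = 21. HB_5(21) = 4·5 + 1. Bump = 25. G_1 = 24.
G_1 = 24. HB_6(24) = 4·6. Bump = 28. G_2 = 27.
G_2 = 27. HB_7(27) = 3·7 + 6. Bump = 30. G_3 = 29.
G_3 = 29. HB_8(29) = 3·8 + 5. Bump = 32. G_4 = 31.
G_4 = 31. HB_9(31) = 3·9 + 4. Bump = 34. G_5 = 33.

33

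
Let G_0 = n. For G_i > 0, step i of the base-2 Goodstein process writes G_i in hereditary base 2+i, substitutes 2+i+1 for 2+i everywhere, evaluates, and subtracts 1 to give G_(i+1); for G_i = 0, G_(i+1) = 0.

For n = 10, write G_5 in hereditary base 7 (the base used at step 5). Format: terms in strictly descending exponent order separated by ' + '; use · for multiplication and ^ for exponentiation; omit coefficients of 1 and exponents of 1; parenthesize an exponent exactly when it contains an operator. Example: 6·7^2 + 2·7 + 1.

5·7^7 + 5·7^5 + 5·7^4 + 5·7^3 + 5·7^2 + 5·7 + 4

10 —HB2→ 2^(2 + 1) + 2 —bump→ 3^(3 + 1) + 3 = 84 —(−1)→ 83
83 —HB3→ 3^(3 + 1) + 2 —bump→ 4^(4 + 1) + 2 = 1026 —(−1)→ 1025
1025 —HB4→ 4^(4 + 1) + 1 —bump→ 5^(5 + 1) + 1 = 15626 —(−1)→ 15625
15625 —HB5→ 5^(5 + 1) —bump→ 6^(6 + 1) = 279936 —(−1)→ 279935
279935 —HB6→ 5·6^6 + 5·6^5 + 5·6^4 + 5·6^3 + 5·6^2 + 5·6 + 5 —bump→ 5·7^7 + 5·7^5 + 5·7^4 + 5·7^3 + 5·7^2 + 5·7 + 5 = 4215755 —(−1)→ 4215754
4215754 —HB7→ 5·7^7 + 5·7^5 + 5·7^4 + 5·7^3 + 5·7^2 + 5·7 + 4 —bump→ 5·8^8 + 5·8^5 + 5·8^4 + 5·8^3 + 5·8^2 + 5·8 + 4 = 84073324 —(−1)→ 84073323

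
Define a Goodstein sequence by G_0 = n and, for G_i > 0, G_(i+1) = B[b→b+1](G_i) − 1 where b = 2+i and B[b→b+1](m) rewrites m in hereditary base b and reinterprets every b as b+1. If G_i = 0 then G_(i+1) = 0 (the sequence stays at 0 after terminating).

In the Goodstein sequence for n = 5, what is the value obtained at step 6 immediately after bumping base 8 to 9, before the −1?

2455

5 —HB2→ 2^2 + 1 —bump→ 3^3 + 1 = 28 —(−1)→ 27
27 —HB3→ 3^3 —bump→ 4^4 = 256 —(−1)→ 255
255 —HB4→ 3·4^3 + 3·4^2 + 3·4 + 3 —bump→ 3·5^3 + 3·5^2 + 3·5 + 3 = 468 —(−1)→ 467
467 —HB5→ 3·5^3 + 3·5^2 + 3·5 + 2 —bump→ 3·6^3 + 3·6^2 + 3·6 + 2 = 776 —(−1)→ 775
775 —HB6→ 3·6^3 + 3·6^2 + 3·6 + 1 —bump→ 3·7^3 + 3·7^2 + 3·7 + 1 = 1198 —(−1)→ 1197
1197 —HB7→ 3·7^3 + 3·7^2 + 3·7 —bump→ 3·8^3 + 3·8^2 + 3·8 = 1752 —(−1)→ 1751
1751 —HB8→ 3·8^3 + 3·8^2 + 2·8 + 7 —bump→ 3·9^3 + 3·9^2 + 2·9 + 7 = 2455 —(−1)→ 2454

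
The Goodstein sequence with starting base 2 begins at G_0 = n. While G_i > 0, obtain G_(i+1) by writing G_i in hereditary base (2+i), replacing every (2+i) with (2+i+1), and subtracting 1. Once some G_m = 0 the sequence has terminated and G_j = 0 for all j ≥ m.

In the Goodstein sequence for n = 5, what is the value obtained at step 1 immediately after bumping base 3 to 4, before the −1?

5 —HB2→ 2^2 + 1 —bump→ 3^3 + 1 = 28 —(−1)→ 27
27 —HB3→ 3^3 —bump→ 4^4 = 256 —(−1)→ 255

256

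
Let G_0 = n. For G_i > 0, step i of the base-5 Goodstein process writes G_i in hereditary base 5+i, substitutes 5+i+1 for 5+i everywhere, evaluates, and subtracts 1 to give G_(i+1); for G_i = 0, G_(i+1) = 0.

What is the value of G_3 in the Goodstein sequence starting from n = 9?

9

9 —HB5→ 5 + 4 —bump→ 6 + 4 = 10 —(−1)→ 9
9 —HB6→ 6 + 3 —bump→ 7 + 3 = 10 —(−1)→ 9
9 —HB7→ 7 + 2 —bump→ 8 + 2 = 10 —(−1)→ 9
9 —HB8→ 8 + 1 —bump→ 9 + 1 = 10 —(−1)→ 9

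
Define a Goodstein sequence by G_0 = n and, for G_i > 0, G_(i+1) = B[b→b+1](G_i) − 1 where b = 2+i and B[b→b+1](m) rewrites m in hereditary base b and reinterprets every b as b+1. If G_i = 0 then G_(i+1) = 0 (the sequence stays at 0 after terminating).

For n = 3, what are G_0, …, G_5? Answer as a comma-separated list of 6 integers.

3, 3, 3, 2, 1, 0

(0) 3|_2 = 2 + 1 ↦ 3 + 1|_3 = 4 ⇒ 3
(1) 3|_3 = 3 ↦ 4|_4 = 4 ⇒ 3
(2) 3|_4 = 3 ↦ 3|_5 = 3 ⇒ 2
(3) 2|_5 = 2 ↦ 2|_6 = 2 ⇒ 1
(4) 1|_6 = 1 ↦ 1|_7 = 1 ⇒ 0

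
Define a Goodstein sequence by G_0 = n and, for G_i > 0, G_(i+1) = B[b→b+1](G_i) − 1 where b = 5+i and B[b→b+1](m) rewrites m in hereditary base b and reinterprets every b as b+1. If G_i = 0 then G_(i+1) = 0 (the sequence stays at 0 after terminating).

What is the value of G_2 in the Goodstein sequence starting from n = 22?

28

i=0: 22 = 4·5 + 2 (b=5); 5→6: 4·6 + 2 = 26; 26−1 = 25
i=1: 25 = 4·6 + 1 (b=6); 6→7: 4·7 + 1 = 29; 29−1 = 28
i=2: 28 = 4·7 (b=7); 7→8: 4·8 = 32; 32−1 = 31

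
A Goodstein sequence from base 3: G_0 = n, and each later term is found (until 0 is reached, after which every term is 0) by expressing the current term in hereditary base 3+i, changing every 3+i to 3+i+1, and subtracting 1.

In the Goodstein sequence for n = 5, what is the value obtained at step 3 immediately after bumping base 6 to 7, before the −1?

step 0: 5 = 3 + 2; sub 4 for 3: 4 + 2; = 6; G_1 = 6−1 = 5
step 1: 5 = 4 + 1; sub 5 for 4: 5 + 1; = 6; G_2 = 6−1 = 5
step 2: 5 = 5; sub 6 for 5: 6; = 6; G_3 = 6−1 = 5
step 3: 5 = 5; sub 7 for 6: 5; = 5; G_4 = 5−1 = 4

5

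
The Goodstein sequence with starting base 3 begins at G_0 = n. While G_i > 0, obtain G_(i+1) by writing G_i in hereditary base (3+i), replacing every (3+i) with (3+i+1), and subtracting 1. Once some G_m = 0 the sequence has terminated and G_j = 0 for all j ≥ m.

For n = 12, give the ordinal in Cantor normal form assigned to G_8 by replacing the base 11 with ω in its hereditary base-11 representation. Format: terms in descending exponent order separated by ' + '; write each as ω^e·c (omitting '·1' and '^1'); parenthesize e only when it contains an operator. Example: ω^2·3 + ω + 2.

G_0 = 12. HB_3(12) = 3^2 + 3. Bump = 20. G_1 = 19.
G_1 = 19. HB_4(19) = 4^2 + 3. Bump = 28. G_2 = 27.
G_2 = 27. HB_5(27) = 5^2 + 2. Bump = 38. G_3 = 37.
G_3 = 37. HB_6(37) = 6^2 + 1. Bump = 50. G_4 = 49.
G_4 = 49. HB_7(49) = 7^2. Bump = 64. G_5 = 63.
G_5 = 63. HB_8(63) = 7·8 + 7. Bump = 70. G_6 = 69.
G_6 = 69. HB_9(69) = 7·9 + 6. Bump = 76. G_7 = 75.
G_7 = 75. HB_10(75) = 7·10 + 5. Bump = 82. G_8 = 81.

ω·7 + 4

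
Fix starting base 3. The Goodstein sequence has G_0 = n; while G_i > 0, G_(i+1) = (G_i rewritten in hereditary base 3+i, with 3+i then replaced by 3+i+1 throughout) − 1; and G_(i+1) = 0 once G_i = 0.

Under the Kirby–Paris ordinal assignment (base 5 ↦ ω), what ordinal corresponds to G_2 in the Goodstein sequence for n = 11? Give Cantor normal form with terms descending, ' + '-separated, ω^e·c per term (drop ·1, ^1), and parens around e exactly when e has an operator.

ω^2

G_0=11  [base 3] 3^2 + 2  →[3↦4]→  4^2 + 2 = 18  −1 ⇒ G_1=17
G_1=17  [base 4] 4^2 + 1  →[4↦5]→  5^2 + 1 = 26  −1 ⇒ G_2=25
G_2=25  [base 5] 5^2  →[5↦6]→  6^2 = 36  −1 ⇒ G_3=35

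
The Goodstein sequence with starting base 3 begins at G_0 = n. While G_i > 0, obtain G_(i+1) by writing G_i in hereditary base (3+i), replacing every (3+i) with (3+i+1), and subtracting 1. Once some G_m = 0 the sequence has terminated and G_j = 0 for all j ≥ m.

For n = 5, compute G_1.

5

i=0: 5 = 3 + 2 (b=3); 3→4: 4 + 2 = 6; 6−1 = 5
i=1: 5 = 4 + 1 (b=4); 4→5: 5 + 1 = 6; 6−1 = 5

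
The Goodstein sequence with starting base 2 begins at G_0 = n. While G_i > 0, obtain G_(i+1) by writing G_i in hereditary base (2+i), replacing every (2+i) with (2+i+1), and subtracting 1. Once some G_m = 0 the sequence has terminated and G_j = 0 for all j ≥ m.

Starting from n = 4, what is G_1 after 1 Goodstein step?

step 0: 4 = 2^2; sub 3 for 2: 3^3; = 27; G_1 = 27−1 = 26
step 1: 26 = 2·3^2 + 2·3 + 2; sub 4 for 3: 2·4^2 + 2·4 + 2; = 42; G_2 = 42−1 = 41

26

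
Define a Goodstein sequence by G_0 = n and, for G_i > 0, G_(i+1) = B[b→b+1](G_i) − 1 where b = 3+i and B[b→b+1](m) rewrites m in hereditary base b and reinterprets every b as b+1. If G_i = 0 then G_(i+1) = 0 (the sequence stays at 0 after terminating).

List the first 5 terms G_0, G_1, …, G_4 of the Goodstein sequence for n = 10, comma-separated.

10, 16, 24, 27, 30

10 —HB3→ 3^2 + 1 —bump→ 4^2 + 1 = 17 —(−1)→ 16
16 —HB4→ 4^2 —bump→ 5^2 = 25 —(−1)→ 24
24 —HB5→ 4·5 + 4 —bump→ 4·6 + 4 = 28 —(−1)→ 27
27 —HB6→ 4·6 + 3 —bump→ 4·7 + 3 = 31 —(−1)→ 30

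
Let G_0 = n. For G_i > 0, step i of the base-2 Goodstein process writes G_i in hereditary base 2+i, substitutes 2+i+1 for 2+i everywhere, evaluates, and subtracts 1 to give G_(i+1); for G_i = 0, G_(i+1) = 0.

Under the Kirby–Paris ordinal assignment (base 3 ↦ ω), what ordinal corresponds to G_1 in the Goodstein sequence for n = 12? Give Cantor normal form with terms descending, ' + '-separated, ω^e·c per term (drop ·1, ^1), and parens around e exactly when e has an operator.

G_0 = 12. HB_2(12) = 2^(2 + 1) + 2^2. Bump = 108. G_1 = 107.
G_1 = 107. HB_3(107) = 3^(3 + 1) + 2·3^2 + 2·3 + 2. Bump = 1066. G_2 = 1065.

ω^(ω + 1) + ω^2·2 + ω·2 + 2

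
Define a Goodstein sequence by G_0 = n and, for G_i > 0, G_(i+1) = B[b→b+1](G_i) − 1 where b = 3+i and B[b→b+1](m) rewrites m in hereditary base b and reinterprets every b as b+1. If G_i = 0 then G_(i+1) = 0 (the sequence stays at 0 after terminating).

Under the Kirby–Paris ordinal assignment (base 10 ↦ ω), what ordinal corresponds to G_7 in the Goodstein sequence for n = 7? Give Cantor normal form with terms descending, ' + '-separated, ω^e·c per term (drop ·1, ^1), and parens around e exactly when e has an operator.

i=0: 7 = 2·3 + 1 (b=3); 3→4: 2·4 + 1 = 9; 9−1 = 8
i=1: 8 = 2·4 (b=4); 4→5: 2·5 = 10; 10−1 = 9
i=2: 9 = 5 + 4 (b=5); 5→6: 6 + 4 = 10; 10−1 = 9
i=3: 9 = 6 + 3 (b=6); 6→7: 7 + 3 = 10; 10−1 = 9
i=4: 9 = 7 + 2 (b=7); 7→8: 8 + 2 = 10; 10−1 = 9
i=5: 9 = 8 + 1 (b=8); 8→9: 9 + 1 = 10; 10−1 = 9
i=6: 9 = 9 (b=9); 9→10: 10 = 10; 10−1 = 9
i=7: 9 = 9 (b=10); 10→11: 9 = 9; 9−1 = 8

9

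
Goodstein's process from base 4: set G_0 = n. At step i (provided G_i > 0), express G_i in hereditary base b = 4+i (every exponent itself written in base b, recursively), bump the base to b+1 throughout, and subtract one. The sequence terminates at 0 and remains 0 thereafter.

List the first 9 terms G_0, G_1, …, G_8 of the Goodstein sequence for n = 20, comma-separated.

20, 29, 39, 51, 65, 81, 99, 107, 115

base 4: 20 = 4^2 + 4; at 5: 5^2 + 5 = 30; next = 29
base 5: 29 = 5^2 + 4; at 6: 6^2 + 4 = 40; next = 39
base 6: 39 = 6^2 + 3; at 7: 7^2 + 3 = 52; next = 51
base 7: 51 = 7^2 + 2; at 8: 8^2 + 2 = 66; next = 65
base 8: 65 = 8^2 + 1; at 9: 9^2 + 1 = 82; next = 81
base 9: 81 = 9^2; at 10: 10^2 = 100; next = 99
base 10: 99 = 9·10 + 9; at 11: 9·11 + 9 = 108; next = 107
base 11: 107 = 9·11 + 8; at 12: 9·12 + 8 = 116; next = 115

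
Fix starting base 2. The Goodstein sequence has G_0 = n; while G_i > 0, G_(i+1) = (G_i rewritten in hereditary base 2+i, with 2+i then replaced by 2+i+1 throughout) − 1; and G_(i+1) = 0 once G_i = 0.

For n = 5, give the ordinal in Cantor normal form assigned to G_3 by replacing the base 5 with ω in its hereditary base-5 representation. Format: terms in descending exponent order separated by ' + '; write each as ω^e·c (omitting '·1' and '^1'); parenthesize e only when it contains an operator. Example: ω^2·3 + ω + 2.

5 —HB2→ 2^2 + 1 —bump→ 3^3 + 1 = 28 —(−1)→ 27
27 —HB3→ 3^3 —bump→ 4^4 = 256 —(−1)→ 255
255 —HB4→ 3·4^3 + 3·4^2 + 3·4 + 3 —bump→ 3·5^3 + 3·5^2 + 3·5 + 3 = 468 —(−1)→ 467

ω^3·3 + ω^2·3 + ω·3 + 2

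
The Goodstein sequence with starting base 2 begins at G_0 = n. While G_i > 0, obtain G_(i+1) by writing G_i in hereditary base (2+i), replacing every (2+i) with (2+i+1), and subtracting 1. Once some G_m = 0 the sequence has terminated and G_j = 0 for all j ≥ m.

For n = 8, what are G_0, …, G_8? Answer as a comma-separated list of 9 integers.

base 2: 8 = 2^(2 + 1); at 3: 3^(3 + 1) = 81; next = 80
base 3: 80 = 2·3^3 + 2·3^2 + 2·3 + 2; at 4: 2·4^4 + 2·4^2 + 2·4 + 2 = 554; next = 553
base 4: 553 = 2·4^4 + 2·4^2 + 2·4 + 1; at 5: 2·5^5 + 2·5^2 + 2·5 + 1 = 6311; next = 6310
base 5: 6310 = 2·5^5 + 2·5^2 + 2·5; at 6: 2·6^6 + 2·6^2 + 2·6 = 93396; next = 93395
base 6: 93395 = 2·6^6 + 2·6^2 + 6 + 5; at 7: 2·7^7 + 2·7^2 + 7 + 5 = 1647196; next = 1647195
base 7: 1647195 = 2·7^7 + 2·7^2 + 7 + 4; at 8: 2·8^8 + 2·8^2 + 8 + 4 = 33554572; next = 33554571
base 8: 33554571 = 2·8^8 + 2·8^2 + 8 + 3; at 9: 2·9^9 + 2·9^2 + 9 + 3 = 774841152; next = 774841151
base 9: 774841151 = 2·9^9 + 2·9^2 + 9 + 2; at 10: 2·10^10 + 2·10^2 + 10 + 2 = 20000000212; next = 20000000211

8, 80, 553, 6310, 93395, 1647195, 33554571, 774841151, 20000000211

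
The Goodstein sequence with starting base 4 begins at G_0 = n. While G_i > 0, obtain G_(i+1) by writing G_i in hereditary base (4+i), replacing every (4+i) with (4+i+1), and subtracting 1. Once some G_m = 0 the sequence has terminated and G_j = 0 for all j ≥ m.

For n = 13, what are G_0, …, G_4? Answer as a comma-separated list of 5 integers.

(0) 13|_4 = 3·4 + 1 ↦ 3·5 + 1|_5 = 16 ⇒ 15
(1) 15|_5 = 3·5 ↦ 3·6|_6 = 18 ⇒ 17
(2) 17|_6 = 2·6 + 5 ↦ 2·7 + 5|_7 = 19 ⇒ 18
(3) 18|_7 = 2·7 + 4 ↦ 2·8 + 4|_8 = 20 ⇒ 19

13, 15, 17, 18, 19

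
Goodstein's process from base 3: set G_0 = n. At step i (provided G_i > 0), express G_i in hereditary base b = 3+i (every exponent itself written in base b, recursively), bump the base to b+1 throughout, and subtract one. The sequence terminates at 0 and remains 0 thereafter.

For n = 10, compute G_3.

10 —HB3→ 3^2 + 1 —bump→ 4^2 + 1 = 17 —(−1)→ 16
16 —HB4→ 4^2 —bump→ 5^2 = 25 —(−1)→ 24
24 —HB5→ 4·5 + 4 —bump→ 4·6 + 4 = 28 —(−1)→ 27
27 —HB6→ 4·6 + 3 —bump→ 4·7 + 3 = 31 —(−1)→ 30

27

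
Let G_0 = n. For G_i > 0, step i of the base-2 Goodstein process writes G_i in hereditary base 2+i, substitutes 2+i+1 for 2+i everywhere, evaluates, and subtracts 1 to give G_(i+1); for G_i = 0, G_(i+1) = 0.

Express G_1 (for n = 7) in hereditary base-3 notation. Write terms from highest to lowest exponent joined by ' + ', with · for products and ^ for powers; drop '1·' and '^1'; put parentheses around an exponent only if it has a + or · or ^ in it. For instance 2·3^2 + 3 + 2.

step 0: 7 = 2^2 + 2 + 1; sub 3 for 2: 3^3 + 3 + 1; = 31; G_1 = 31−1 = 30
step 1: 30 = 3^3 + 3; sub 4 for 3: 4^4 + 4; = 260; G_2 = 260−1 = 259

3^3 + 3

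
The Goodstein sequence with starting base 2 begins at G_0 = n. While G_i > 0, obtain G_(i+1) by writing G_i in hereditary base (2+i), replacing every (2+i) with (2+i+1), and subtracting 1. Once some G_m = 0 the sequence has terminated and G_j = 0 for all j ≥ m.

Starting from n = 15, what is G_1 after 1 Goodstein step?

G_0 = 15. HB_2(15) = 2^(2 + 1) + 2^2 + 2 + 1. Bump = 112. G_1 = 111.
G_1 = 111. HB_3(111) = 3^(3 + 1) + 3^3 + 3. Bump = 1284. G_2 = 1283.

111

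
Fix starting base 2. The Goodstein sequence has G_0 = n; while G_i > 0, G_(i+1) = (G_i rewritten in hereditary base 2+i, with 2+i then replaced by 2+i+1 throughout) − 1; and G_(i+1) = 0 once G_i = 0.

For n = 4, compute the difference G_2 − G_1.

15

4 —HB2→ 2^2 —bump→ 3^3 = 27 —(−1)→ 26
26 —HB3→ 2·3^2 + 2·3 + 2 —bump→ 2·4^2 + 2·4 + 2 = 42 —(−1)→ 41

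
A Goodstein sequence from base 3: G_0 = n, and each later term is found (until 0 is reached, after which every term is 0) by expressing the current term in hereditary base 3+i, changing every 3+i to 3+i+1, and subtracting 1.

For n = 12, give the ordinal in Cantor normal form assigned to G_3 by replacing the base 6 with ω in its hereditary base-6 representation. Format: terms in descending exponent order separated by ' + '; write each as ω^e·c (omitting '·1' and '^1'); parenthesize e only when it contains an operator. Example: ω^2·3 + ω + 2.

ω^2 + 1

i=0: 12 = 3^2 + 3 (b=3); 3→4: 4^2 + 4 = 20; 20−1 = 19
i=1: 19 = 4^2 + 3 (b=4); 4→5: 5^2 + 3 = 28; 28−1 = 27
i=2: 27 = 5^2 + 2 (b=5); 5→6: 6^2 + 2 = 38; 38−1 = 37
i=3: 37 = 6^2 + 1 (b=6); 6→7: 7^2 + 1 = 50; 50−1 = 49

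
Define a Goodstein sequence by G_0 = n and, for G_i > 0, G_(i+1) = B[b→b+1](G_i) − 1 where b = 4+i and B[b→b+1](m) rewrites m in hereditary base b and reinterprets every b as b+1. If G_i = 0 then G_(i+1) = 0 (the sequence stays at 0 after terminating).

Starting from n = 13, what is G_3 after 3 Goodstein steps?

18

G_0 = 13. HB_4(13) = 3·4 + 1. Bump = 16. G_1 = 15.
G_1 = 15. HB_5(15) = 3·5. Bump = 18. G_2 = 17.
G_2 = 17. HB_6(17) = 2·6 + 5. Bump = 19. G_3 = 18.
G_3 = 18. HB_7(18) = 2·7 + 4. Bump = 20. G_4 = 19.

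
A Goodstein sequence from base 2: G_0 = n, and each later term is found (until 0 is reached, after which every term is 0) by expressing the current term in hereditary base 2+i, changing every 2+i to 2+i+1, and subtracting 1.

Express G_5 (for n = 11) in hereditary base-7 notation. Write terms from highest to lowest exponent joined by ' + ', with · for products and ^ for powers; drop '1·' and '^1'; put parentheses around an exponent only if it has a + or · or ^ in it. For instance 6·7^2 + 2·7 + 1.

[0] 11 ≡ 2^(2 + 1) + 2 + 1 (base 2). Lift 3: 85. −1: 84.
[1] 84 ≡ 3^(3 + 1) + 3 (base 3). Lift 4: 1028. −1: 1027.
[2] 1027 ≡ 4^(4 + 1) + 3 (base 4). Lift 5: 15628. −1: 15627.
[3] 15627 ≡ 5^(5 + 1) + 2 (base 5). Lift 6: 279938. −1: 279937.
[4] 279937 ≡ 6^(6 + 1) + 1 (base 6). Lift 7: 5764802. −1: 5764801.
[5] 5764801 ≡ 7^(7 + 1) (base 7). Lift 8: 134217728. −1: 134217727.

7^(7 + 1)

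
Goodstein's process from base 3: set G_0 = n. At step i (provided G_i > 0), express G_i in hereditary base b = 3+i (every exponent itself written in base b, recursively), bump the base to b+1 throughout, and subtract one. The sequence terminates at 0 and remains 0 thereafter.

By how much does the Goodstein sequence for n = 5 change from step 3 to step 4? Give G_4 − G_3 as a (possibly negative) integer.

5 —HB3→ 3 + 2 —bump→ 4 + 2 = 6 —(−1)→ 5
5 —HB4→ 4 + 1 —bump→ 5 + 1 = 6 —(−1)→ 5
5 —HB5→ 5 —bump→ 6 = 6 —(−1)→ 5
5 —HB6→ 5 —bump→ 5 = 5 —(−1)→ 4

-1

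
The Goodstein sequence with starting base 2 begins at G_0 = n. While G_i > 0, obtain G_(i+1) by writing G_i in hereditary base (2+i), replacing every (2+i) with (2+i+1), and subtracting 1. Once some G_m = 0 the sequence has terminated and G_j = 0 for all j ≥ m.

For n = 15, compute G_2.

1283

i=0: 15 = 2^(2 + 1) + 2^2 + 2 + 1 (b=2); 2→3: 3^(3 + 1) + 3^3 + 3 + 1 = 112; 112−1 = 111
i=1: 111 = 3^(3 + 1) + 3^3 + 3 (b=3); 3→4: 4^(4 + 1) + 4^4 + 4 = 1284; 1284−1 = 1283
i=2: 1283 = 4^(4 + 1) + 4^4 + 3 (b=4); 4→5: 5^(5 + 1) + 5^5 + 3 = 18753; 18753−1 = 18752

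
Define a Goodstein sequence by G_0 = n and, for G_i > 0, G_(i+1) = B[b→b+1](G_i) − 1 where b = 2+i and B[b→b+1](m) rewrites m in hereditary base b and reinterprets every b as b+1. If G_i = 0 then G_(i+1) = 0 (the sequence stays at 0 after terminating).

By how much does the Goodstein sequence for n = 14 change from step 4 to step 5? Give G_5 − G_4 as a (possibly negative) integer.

5536249

i=0: 14 = 2^(2 + 1) + 2^2 + 2 (b=2); 2→3: 3^(3 + 1) + 3^3 + 3 = 111; 111−1 = 110
i=1: 110 = 3^(3 + 1) + 3^3 + 2 (b=3); 3→4: 4^(4 + 1) + 4^4 + 2 = 1282; 1282−1 = 1281
i=2: 1281 = 4^(4 + 1) + 4^4 + 1 (b=4); 4→5: 5^(5 + 1) + 5^5 + 1 = 18751; 18751−1 = 18750
i=3: 18750 = 5^(5 + 1) + 5^5 (b=5); 5→6: 6^(6 + 1) + 6^6 = 326592; 326592−1 = 326591
i=4: 326591 = 6^(6 + 1) + 5·6^5 + 5·6^4 + 5·6^3 + 5·6^2 + 5·6 + 5 (b=6); 6→7: 7^(7 + 1) + 5·7^5 + 5·7^4 + 5·7^3 + 5·7^2 + 5·7 + 5 = 5862841; 5862841−1 = 5862840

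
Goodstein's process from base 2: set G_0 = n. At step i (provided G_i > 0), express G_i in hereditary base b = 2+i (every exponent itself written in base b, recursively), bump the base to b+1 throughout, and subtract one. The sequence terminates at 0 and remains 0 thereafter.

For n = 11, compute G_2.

step 0: 11 = 2^(2 + 1) + 2 + 1; sub 3 for 2: 3^(3 + 1) + 3 + 1; = 85; G_1 = 85−1 = 84
step 1: 84 = 3^(3 + 1) + 3; sub 4 for 3: 4^(4 + 1) + 4; = 1028; G_2 = 1028−1 = 1027
step 2: 1027 = 4^(4 + 1) + 3; sub 5 for 4: 5^(5 + 1) + 3; = 15628; G_3 = 15628−1 = 15627

1027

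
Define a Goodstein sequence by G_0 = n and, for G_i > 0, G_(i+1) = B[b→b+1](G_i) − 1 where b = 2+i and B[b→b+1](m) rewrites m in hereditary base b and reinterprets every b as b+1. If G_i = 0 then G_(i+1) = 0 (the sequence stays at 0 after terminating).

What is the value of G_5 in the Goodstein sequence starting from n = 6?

98039

(0) 6|_2 = 2^2 + 2 ↦ 3^3 + 3|_3 = 30 ⇒ 29
(1) 29|_3 = 3^3 + 2 ↦ 4^4 + 2|_4 = 258 ⇒ 257
(2) 257|_4 = 4^4 + 1 ↦ 5^5 + 1|_5 = 3126 ⇒ 3125
(3) 3125|_5 = 5^5 ↦ 6^6|_6 = 46656 ⇒ 46655
(4) 46655|_6 = 5·6^5 + 5·6^4 + 5·6^3 + 5·6^2 + 5·6 + 5 ↦ 5·7^5 + 5·7^4 + 5·7^3 + 5·7^2 + 5·7 + 5|_7 = 98040 ⇒ 98039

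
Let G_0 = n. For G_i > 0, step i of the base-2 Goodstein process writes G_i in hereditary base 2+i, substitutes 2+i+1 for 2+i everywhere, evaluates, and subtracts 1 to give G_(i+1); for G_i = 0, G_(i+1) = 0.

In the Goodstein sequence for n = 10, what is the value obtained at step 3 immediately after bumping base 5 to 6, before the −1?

step 0: 10 = 2^(2 + 1) + 2; sub 3 for 2: 3^(3 + 1) + 3; = 84; G_1 = 84−1 = 83
step 1: 83 = 3^(3 + 1) + 2; sub 4 for 3: 4^(4 + 1) + 2; = 1026; G_2 = 1026−1 = 1025
step 2: 1025 = 4^(4 + 1) + 1; sub 5 for 4: 5^(5 + 1) + 1; = 15626; G_3 = 15626−1 = 15625

279936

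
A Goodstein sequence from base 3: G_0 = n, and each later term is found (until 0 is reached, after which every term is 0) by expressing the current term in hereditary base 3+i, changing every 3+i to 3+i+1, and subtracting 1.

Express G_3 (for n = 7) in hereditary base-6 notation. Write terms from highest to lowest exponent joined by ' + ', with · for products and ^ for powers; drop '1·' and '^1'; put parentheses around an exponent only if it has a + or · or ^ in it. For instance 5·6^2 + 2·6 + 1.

6 + 3

[0] 7 ≡ 2·3 + 1 (base 3). Lift 4: 9. −1: 8.
[1] 8 ≡ 2·4 (base 4). Lift 5: 10. −1: 9.
[2] 9 ≡ 5 + 4 (base 5). Lift 6: 10. −1: 9.
[3] 9 ≡ 6 + 3 (base 6). Lift 7: 10. −1: 9.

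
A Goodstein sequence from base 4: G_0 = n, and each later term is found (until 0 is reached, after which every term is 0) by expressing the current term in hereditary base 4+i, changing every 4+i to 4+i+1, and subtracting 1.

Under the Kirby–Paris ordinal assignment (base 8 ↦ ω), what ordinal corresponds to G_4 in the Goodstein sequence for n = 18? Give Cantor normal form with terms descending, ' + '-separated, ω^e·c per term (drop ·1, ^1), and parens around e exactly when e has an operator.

ω·6 + 5

G_0 = 18. HB_4(18) = 4^2 + 2. Bump = 27. G_1 = 26.
G_1 = 26. HB_5(26) = 5^2 + 1. Bump = 37. G_2 = 36.
G_2 = 36. HB_6(36) = 6^2. Bump = 49. G_3 = 48.
G_3 = 48. HB_7(48) = 6·7 + 6. Bump = 54. G_4 = 53.
G_4 = 53. HB_8(53) = 6·8 + 5. Bump = 59. G_5 = 58.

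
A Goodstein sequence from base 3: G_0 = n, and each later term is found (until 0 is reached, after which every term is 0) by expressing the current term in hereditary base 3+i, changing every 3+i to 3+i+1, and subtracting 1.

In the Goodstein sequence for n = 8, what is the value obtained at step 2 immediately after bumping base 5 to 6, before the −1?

(0) 8|_3 = 2·3 + 2 ↦ 2·4 + 2|_4 = 10 ⇒ 9
(1) 9|_4 = 2·4 + 1 ↦ 2·5 + 1|_5 = 11 ⇒ 10
(2) 10|_5 = 2·5 ↦ 2·6|_6 = 12 ⇒ 11

12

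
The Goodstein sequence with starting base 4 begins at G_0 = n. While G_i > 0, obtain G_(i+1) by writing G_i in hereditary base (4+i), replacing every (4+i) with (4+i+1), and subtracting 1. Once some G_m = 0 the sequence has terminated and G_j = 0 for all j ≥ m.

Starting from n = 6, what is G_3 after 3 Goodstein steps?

6

G_0 = 6. HB_4(6) = 4 + 2. Bump = 7. G_1 = 6.
G_1 = 6. HB_5(6) = 5 + 1. Bump = 7. G_2 = 6.
G_2 = 6. HB_6(6) = 6. Bump = 7. G_3 = 6.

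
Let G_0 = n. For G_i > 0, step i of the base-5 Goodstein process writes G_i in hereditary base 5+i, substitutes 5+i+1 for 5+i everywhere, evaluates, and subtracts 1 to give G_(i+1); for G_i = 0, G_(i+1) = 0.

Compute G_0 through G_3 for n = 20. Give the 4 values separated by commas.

20, 23, 25, 27

G_0 = 20. HB_5(20) = 4·5. Bump = 24. G_1 = 23.
G_1 = 23. HB_6(23) = 3·6 + 5. Bump = 26. G_2 = 25.
G_2 = 25. HB_7(25) = 3·7 + 4. Bump = 28. G_3 = 27.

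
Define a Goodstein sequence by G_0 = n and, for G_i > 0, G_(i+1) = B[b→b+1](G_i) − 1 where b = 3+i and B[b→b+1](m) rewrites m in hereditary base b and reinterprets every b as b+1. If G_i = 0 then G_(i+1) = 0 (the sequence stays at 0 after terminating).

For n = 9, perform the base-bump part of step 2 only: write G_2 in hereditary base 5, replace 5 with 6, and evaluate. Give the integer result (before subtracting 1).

(0) 9|_3 = 3^2 ↦ 4^2|_4 = 16 ⇒ 15
(1) 15|_4 = 3·4 + 3 ↦ 3·5 + 3|_5 = 18 ⇒ 17
(2) 17|_5 = 3·5 + 2 ↦ 3·6 + 2|_6 = 20 ⇒ 19

20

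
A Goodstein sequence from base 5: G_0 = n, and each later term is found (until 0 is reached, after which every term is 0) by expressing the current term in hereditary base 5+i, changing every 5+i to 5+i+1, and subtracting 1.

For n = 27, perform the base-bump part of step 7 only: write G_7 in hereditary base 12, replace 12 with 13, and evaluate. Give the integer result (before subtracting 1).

27 —HB5→ 5^2 + 2 —bump→ 6^2 + 2 = 38 —(−1)→ 37
37 —HB6→ 6^2 + 1 —bump→ 7^2 + 1 = 50 —(−1)→ 49
49 —HB7→ 7^2 —bump→ 8^2 = 64 —(−1)→ 63
63 —HB8→ 7·8 + 7 —bump→ 7·9 + 7 = 70 —(−1)→ 69
69 —HB9→ 7·9 + 6 —bump→ 7·10 + 6 = 76 —(−1)→ 75
75 —HB10→ 7·10 + 5 —bump→ 7·11 + 5 = 82 —(−1)→ 81
81 —HB11→ 7·11 + 4 —bump→ 7·12 + 4 = 88 —(−1)→ 87

94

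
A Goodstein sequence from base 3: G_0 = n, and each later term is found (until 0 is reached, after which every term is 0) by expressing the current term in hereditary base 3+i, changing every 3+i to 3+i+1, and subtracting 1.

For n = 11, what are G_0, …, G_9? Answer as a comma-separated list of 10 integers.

11, 17, 25, 35, 39, 43, 47, 51, 55, 59

(0) 11|_3 = 3^2 + 2 ↦ 4^2 + 2|_4 = 18 ⇒ 17
(1) 17|_4 = 4^2 + 1 ↦ 5^2 + 1|_5 = 26 ⇒ 25
(2) 25|_5 = 5^2 ↦ 6^2|_6 = 36 ⇒ 35
(3) 35|_6 = 5·6 + 5 ↦ 5·7 + 5|_7 = 40 ⇒ 39
(4) 39|_7 = 5·7 + 4 ↦ 5·8 + 4|_8 = 44 ⇒ 43
(5) 43|_8 = 5·8 + 3 ↦ 5·9 + 3|_9 = 48 ⇒ 47
(6) 47|_9 = 5·9 + 2 ↦ 5·10 + 2|_10 = 52 ⇒ 51
(7) 51|_10 = 5·10 + 1 ↦ 5·11 + 1|_11 = 56 ⇒ 55
(8) 55|_11 = 5·11 ↦ 5·12|_12 = 60 ⇒ 59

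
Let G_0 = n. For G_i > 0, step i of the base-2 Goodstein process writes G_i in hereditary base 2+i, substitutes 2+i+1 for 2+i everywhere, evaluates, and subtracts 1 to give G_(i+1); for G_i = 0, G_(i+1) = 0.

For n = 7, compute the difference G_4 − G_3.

43530

G_0 = 7. HB_2(7) = 2^2 + 2 + 1. Bump = 31. G_1 = 30.
G_1 = 30. HB_3(30) = 3^3 + 3. Bump = 260. G_2 = 259.
G_2 = 259. HB_4(259) = 4^4 + 3. Bump = 3128. G_3 = 3127.
G_3 = 3127. HB_5(3127) = 5^5 + 2. Bump = 46658. G_4 = 46657.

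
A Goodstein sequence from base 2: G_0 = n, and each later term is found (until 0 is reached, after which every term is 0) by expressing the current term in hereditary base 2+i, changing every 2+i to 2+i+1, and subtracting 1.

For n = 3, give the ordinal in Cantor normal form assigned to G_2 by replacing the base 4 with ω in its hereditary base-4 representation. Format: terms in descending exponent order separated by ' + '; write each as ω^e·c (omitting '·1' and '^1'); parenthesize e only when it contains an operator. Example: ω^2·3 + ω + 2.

3

(0) 3|_2 = 2 + 1 ↦ 3 + 1|_3 = 4 ⇒ 3
(1) 3|_3 = 3 ↦ 4|_4 = 4 ⇒ 3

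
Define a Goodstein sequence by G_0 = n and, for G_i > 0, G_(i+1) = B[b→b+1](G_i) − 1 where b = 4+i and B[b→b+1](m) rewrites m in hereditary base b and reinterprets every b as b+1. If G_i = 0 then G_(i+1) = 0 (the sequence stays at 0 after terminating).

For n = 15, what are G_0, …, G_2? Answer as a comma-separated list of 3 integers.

15, 17, 19

step 0: 15 = 3·4 + 3; sub 5 for 4: 3·5 + 3; = 18; G_1 = 18−1 = 17
step 1: 17 = 3·5 + 2; sub 6 for 5: 3·6 + 2; = 20; G_2 = 20−1 = 19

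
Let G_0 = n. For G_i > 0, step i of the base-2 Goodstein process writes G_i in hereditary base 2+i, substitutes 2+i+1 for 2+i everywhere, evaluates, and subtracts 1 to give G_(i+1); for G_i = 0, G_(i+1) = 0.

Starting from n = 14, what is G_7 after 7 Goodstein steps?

3487116548

14 —HB2→ 2^(2 + 1) + 2^2 + 2 —bump→ 3^(3 + 1) + 3^3 + 3 = 111 —(−1)→ 110
110 —HB3→ 3^(3 + 1) + 3^3 + 2 —bump→ 4^(4 + 1) + 4^4 + 2 = 1282 —(−1)→ 1281
1281 —HB4→ 4^(4 + 1) + 4^4 + 1 —bump→ 5^(5 + 1) + 5^5 + 1 = 18751 —(−1)→ 18750
18750 —HB5→ 5^(5 + 1) + 5^5 —bump→ 6^(6 + 1) + 6^6 = 326592 —(−1)→ 326591
326591 —HB6→ 6^(6 + 1) + 5·6^5 + 5·6^4 + 5·6^3 + 5·6^2 + 5·6 + 5 —bump→ 7^(7 + 1) + 5·7^5 + 5·7^4 + 5·7^3 + 5·7^2 + 5·7 + 5 = 5862841 —(−1)→ 5862840
5862840 —HB7→ 7^(7 + 1) + 5·7^5 + 5·7^4 + 5·7^3 + 5·7^2 + 5·7 + 4 —bump→ 8^(8 + 1) + 5·8^5 + 5·8^4 + 5·8^3 + 5·8^2 + 5·8 + 4 = 134404972 —(−1)→ 134404971
134404971 —HB8→ 8^(8 + 1) + 5·8^5 + 5·8^4 + 5·8^3 + 5·8^2 + 5·8 + 3 —bump→ 9^(9 + 1) + 5·9^5 + 5·9^4 + 5·9^3 + 5·9^2 + 5·9 + 3 = 3487116549 —(−1)→ 3487116548
3487116548 —HB9→ 9^(9 + 1) + 5·9^5 + 5·9^4 + 5·9^3 + 5·9^2 + 5·9 + 2 —bump→ 10^(10 + 1) + 5·10^5 + 5·10^4 + 5·10^3 + 5·10^2 + 5·10 + 2 = 100000555552 —(−1)→ 100000555551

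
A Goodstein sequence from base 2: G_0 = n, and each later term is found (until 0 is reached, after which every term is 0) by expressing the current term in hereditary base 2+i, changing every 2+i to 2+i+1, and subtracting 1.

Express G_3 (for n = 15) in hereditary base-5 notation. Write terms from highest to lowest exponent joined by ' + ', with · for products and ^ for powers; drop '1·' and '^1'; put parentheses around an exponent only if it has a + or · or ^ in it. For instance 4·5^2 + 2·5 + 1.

5^(5 + 1) + 5^5 + 2

step 0: 15 = 2^(2 + 1) + 2^2 + 2 + 1; sub 3 for 2: 3^(3 + 1) + 3^3 + 3 + 1; = 112; G_1 = 112−1 = 111
step 1: 111 = 3^(3 + 1) + 3^3 + 3; sub 4 for 3: 4^(4 + 1) + 4^4 + 4; = 1284; G_2 = 1284−1 = 1283
step 2: 1283 = 4^(4 + 1) + 4^4 + 3; sub 5 for 4: 5^(5 + 1) + 5^5 + 3; = 18753; G_3 = 18753−1 = 18752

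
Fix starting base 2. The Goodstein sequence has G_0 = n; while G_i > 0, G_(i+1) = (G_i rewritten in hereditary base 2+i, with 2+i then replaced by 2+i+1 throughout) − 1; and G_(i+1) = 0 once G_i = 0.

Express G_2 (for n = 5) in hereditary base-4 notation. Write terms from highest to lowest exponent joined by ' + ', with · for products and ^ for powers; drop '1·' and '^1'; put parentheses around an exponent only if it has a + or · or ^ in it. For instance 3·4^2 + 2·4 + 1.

(0) 5|_2 = 2^2 + 1 ↦ 3^3 + 1|_3 = 28 ⇒ 27
(1) 27|_3 = 3^3 ↦ 4^4|_4 = 256 ⇒ 255
(2) 255|_4 = 3·4^3 + 3·4^2 + 3·4 + 3 ↦ 3·5^3 + 3·5^2 + 3·5 + 3|_5 = 468 ⇒ 467

3·4^3 + 3·4^2 + 3·4 + 3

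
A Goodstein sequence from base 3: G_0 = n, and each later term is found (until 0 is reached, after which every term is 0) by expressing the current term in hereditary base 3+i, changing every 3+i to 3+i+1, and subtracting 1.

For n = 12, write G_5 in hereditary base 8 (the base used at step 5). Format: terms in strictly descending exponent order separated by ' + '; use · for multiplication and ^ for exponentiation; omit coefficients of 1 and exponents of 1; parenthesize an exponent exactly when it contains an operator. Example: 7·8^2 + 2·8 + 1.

G_0=12  [base 3] 3^2 + 3  →[3↦4]→  4^2 + 4 = 20  −1 ⇒ G_1=19
G_1=19  [base 4] 4^2 + 3  →[4↦5]→  5^2 + 3 = 28  −1 ⇒ G_2=27
G_2=27  [base 5] 5^2 + 2  →[5↦6]→  6^2 + 2 = 38  −1 ⇒ G_3=37
G_3=37  [base 6] 6^2 + 1  →[6↦7]→  7^2 + 1 = 50  −1 ⇒ G_4=49
G_4=49  [base 7] 7^2  →[7↦8]→  8^2 = 64  −1 ⇒ G_5=63
G_5=63  [base 8] 7·8 + 7  →[8↦9]→  7·9 + 7 = 70  −1 ⇒ G_6=69

7·8 + 7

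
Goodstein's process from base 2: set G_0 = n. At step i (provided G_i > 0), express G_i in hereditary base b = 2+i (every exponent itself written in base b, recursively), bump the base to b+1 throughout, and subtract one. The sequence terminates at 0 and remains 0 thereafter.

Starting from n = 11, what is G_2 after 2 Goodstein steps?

1027

G_0 = 11. HB_2(11) = 2^(2 + 1) + 2 + 1. Bump = 85. G_1 = 84.
G_1 = 84. HB_3(84) = 3^(3 + 1) + 3. Bump = 1028. G_2 = 1027.
G_2 = 1027. HB_4(1027) = 4^(4 + 1) + 3. Bump = 15628. G_3 = 15627.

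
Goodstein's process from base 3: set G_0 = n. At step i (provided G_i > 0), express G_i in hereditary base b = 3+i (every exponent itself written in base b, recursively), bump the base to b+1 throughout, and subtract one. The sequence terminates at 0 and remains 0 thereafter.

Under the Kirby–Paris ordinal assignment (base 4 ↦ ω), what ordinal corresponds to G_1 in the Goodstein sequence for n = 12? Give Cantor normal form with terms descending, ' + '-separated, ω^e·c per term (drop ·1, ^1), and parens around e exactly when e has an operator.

ω^2 + 3

12 —HB3→ 3^2 + 3 —bump→ 4^2 + 4 = 20 —(−1)→ 19
19 —HB4→ 4^2 + 3 —bump→ 5^2 + 3 = 28 —(−1)→ 27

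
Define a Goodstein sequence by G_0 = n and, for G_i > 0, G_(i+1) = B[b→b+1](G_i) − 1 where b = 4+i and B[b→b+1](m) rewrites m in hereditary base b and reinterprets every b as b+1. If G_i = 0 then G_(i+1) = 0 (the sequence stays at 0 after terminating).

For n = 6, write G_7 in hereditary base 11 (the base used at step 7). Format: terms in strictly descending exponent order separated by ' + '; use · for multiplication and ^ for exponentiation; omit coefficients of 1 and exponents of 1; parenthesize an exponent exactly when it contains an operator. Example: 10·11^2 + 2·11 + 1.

(0) 6|_4 = 4 + 2 ↦ 5 + 2|_5 = 7 ⇒ 6
(1) 6|_5 = 5 + 1 ↦ 6 + 1|_6 = 7 ⇒ 6
(2) 6|_6 = 6 ↦ 7|_7 = 7 ⇒ 6
(3) 6|_7 = 6 ↦ 6|_8 = 6 ⇒ 5
(4) 5|_8 = 5 ↦ 5|_9 = 5 ⇒ 4
(5) 4|_9 = 4 ↦ 4|_10 = 4 ⇒ 3
(6) 3|_10 = 3 ↦ 3|_11 = 3 ⇒ 2

2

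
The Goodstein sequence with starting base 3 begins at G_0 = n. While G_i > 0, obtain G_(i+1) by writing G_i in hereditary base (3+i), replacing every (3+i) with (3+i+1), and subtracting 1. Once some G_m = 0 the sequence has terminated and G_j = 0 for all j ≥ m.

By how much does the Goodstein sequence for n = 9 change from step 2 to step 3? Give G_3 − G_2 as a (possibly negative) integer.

2

G_0=9  [base 3] 3^2  →[3↦4]→  4^2 = 16  −1 ⇒ G_1=15
G_1=15  [base 4] 3·4 + 3  →[4↦5]→  3·5 + 3 = 18  −1 ⇒ G_2=17
G_2=17  [base 5] 3·5 + 2  →[5↦6]→  3·6 + 2 = 20  −1 ⇒ G_3=19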